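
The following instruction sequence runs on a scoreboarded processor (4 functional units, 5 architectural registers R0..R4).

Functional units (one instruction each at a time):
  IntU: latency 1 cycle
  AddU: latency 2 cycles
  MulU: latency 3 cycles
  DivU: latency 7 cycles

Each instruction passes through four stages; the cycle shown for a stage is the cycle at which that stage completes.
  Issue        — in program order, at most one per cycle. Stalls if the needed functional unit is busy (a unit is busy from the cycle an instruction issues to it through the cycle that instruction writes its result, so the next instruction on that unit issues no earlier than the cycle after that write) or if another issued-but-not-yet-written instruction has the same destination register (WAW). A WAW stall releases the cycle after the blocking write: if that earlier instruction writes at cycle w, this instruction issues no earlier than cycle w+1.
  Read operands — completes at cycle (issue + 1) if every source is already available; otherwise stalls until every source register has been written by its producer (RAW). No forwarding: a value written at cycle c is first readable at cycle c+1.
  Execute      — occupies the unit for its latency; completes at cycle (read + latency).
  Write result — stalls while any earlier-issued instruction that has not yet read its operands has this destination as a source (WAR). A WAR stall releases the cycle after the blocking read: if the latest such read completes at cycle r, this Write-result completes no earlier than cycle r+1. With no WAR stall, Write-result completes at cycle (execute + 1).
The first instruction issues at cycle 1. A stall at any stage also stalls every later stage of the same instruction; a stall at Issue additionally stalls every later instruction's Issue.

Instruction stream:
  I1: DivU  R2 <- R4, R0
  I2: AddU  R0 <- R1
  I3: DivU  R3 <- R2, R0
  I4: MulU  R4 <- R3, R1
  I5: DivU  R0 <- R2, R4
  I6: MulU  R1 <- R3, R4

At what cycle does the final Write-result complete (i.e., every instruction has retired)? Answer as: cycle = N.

cycle = 34

[I1] 1/2/9/10
[I2] 2/3/5/6
[I3] 11/12/19/20  (struct: DivU busy until I1 writes@10)
[I4] 12/21/24/25  (RAW R3: wait I3 write@20)
[I5] 21/26/33/34  (struct: DivU busy until I3 writes@20; RAW R4: wait I4 write@25)
[I6] 26/27/30/31  (struct: MulU busy until I4 writes@25)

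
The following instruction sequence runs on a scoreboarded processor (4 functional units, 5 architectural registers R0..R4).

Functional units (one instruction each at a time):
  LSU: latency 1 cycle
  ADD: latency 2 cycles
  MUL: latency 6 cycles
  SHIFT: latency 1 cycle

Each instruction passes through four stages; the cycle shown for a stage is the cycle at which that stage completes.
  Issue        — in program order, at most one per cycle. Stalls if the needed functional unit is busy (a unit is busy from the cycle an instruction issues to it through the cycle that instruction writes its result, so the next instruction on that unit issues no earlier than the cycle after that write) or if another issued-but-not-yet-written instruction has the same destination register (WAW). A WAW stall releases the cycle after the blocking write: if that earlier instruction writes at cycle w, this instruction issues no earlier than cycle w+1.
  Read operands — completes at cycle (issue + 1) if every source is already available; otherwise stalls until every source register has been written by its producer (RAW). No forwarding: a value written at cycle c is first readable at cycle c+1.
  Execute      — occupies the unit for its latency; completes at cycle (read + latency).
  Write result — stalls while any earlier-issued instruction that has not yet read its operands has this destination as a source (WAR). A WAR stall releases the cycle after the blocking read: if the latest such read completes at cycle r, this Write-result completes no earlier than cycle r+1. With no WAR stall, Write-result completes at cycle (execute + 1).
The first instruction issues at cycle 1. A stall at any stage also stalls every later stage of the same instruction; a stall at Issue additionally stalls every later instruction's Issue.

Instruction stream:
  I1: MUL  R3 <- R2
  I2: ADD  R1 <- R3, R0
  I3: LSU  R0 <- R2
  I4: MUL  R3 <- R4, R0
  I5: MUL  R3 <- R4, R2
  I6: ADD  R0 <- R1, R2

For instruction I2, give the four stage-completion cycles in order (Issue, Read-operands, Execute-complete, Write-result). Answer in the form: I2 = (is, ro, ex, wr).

[I1] 1/2/8/9
[I2] 2/10/12/13  (RAW R3: wait I1 write@9)
[I3] 3/4/5/11  (WAR R0: wait I2 read@10)
[I4] 10/12/18/19  (struct: MUL busy until I1 writes@9; RAW R0: wait I3 write@11)
[I5] 20/21/27/28  (struct: MUL busy until I4 writes@19)
[I6] 21/22/24/25

I2 = (2, 10, 12, 13)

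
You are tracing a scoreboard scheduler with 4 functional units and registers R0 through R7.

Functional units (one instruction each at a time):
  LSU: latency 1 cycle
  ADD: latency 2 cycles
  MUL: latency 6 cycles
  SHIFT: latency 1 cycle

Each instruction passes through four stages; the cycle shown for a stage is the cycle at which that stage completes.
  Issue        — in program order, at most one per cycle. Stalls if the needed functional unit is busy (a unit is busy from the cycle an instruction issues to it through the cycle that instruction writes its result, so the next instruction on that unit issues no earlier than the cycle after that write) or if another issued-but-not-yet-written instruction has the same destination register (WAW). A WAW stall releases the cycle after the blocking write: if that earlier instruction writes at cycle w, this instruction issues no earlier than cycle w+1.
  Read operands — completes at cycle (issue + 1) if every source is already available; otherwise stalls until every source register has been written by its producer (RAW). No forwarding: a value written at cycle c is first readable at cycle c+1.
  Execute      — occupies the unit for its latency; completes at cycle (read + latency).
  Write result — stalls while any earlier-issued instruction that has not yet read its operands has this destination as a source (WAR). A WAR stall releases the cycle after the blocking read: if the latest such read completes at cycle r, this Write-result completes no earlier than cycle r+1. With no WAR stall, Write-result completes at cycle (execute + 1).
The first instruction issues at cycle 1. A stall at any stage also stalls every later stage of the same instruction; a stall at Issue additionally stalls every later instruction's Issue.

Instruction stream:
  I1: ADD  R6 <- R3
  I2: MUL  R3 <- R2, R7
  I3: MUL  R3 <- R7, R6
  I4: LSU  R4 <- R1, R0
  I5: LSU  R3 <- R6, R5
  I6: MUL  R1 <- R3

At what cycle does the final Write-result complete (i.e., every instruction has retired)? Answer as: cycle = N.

cycle = 31

I1  is:1  ro:2  ex:4  wr:5
I2  is:2  ro:3  ex:9  wr:10
I3  is:11  ro:12  ex:18  wr:19  — struct: MUL busy until I2 writes@10
I4  is:12  ro:13  ex:14  wr:15
I5  is:20  ro:21  ex:22  wr:23  — WAW R3: wait I3 write@19
I6  is:21  ro:24  ex:30  wr:31  — RAW R3: wait I5 write@23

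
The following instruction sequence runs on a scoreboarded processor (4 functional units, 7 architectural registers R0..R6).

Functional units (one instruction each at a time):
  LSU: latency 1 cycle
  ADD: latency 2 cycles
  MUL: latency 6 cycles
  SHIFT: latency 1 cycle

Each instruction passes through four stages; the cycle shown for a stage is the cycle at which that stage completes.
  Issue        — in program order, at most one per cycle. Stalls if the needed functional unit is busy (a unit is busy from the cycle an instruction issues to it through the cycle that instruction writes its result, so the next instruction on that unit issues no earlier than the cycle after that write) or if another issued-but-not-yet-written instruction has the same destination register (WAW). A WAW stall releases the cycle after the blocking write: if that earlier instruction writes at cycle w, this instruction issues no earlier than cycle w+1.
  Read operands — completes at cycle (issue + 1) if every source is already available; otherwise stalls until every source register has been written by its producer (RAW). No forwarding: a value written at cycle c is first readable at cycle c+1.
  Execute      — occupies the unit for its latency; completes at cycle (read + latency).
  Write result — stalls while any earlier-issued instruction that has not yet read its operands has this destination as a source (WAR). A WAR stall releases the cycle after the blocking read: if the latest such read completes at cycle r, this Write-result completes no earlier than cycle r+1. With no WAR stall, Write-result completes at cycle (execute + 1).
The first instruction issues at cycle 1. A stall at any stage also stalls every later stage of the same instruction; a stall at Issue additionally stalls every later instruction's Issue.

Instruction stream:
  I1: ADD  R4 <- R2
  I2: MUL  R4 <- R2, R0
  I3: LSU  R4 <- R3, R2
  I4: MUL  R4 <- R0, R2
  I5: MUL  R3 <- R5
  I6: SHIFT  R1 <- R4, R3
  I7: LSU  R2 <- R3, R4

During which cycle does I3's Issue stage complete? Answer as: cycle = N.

cycle = 15

I1: IS=1 RO=2 EX=4 WR=5
I2: IS=6 RO=7 EX=13 WR=14  [WAW R4: wait I1 write@5]
I3: IS=15 RO=16 EX=17 WR=18  [WAW R4: wait I2 write@14]
I4: IS=19 RO=20 EX=26 WR=27  [WAW R4: wait I3 write@18]
I5: IS=28 RO=29 EX=35 WR=36  [struct: MUL busy until I4 writes@27]
I6: IS=29 RO=37 EX=38 WR=39  [RAW R3: wait I5 write@36]
I7: IS=30 RO=37 EX=38 WR=39  [RAW R3: wait I5 write@36]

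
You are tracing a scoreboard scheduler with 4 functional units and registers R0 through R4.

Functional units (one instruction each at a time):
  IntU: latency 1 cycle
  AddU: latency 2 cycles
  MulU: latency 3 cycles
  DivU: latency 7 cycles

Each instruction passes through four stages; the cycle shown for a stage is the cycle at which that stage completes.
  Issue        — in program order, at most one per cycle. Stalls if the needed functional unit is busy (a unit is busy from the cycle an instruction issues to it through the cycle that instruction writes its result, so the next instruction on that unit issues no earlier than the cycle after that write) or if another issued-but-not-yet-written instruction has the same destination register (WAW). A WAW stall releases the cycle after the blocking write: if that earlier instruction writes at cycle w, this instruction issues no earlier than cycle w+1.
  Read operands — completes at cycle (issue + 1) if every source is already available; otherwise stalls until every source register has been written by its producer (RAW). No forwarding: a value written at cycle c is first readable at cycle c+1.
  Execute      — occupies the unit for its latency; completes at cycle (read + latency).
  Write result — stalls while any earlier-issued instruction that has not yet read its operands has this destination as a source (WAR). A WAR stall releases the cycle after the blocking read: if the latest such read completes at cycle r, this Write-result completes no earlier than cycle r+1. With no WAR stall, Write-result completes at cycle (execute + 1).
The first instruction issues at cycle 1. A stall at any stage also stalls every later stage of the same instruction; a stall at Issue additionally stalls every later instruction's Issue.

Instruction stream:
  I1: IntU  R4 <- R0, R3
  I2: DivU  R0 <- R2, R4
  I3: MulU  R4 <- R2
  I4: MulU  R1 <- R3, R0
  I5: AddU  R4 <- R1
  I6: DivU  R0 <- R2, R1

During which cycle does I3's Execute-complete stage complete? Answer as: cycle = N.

cycle = 9

1) issue 1, read 2, done 3, write 4
2) issue 2, read 5, done 12, write 13  <RAW R4: wait I1 write@4>
3) issue 5, read 6, done 9, write 10  <WAW R4: wait I1 write@4>
4) issue 11, read 14, done 17, write 18  <struct: MulU busy until I3 writes@10 / RAW R0: wait I2 write@13>
5) issue 12, read 19, done 21, write 22  <RAW R1: wait I4 write@18>
6) issue 14, read 19, done 26, write 27  <struct: DivU busy until I2 writes@13 / RAW R1: wait I4 write@18>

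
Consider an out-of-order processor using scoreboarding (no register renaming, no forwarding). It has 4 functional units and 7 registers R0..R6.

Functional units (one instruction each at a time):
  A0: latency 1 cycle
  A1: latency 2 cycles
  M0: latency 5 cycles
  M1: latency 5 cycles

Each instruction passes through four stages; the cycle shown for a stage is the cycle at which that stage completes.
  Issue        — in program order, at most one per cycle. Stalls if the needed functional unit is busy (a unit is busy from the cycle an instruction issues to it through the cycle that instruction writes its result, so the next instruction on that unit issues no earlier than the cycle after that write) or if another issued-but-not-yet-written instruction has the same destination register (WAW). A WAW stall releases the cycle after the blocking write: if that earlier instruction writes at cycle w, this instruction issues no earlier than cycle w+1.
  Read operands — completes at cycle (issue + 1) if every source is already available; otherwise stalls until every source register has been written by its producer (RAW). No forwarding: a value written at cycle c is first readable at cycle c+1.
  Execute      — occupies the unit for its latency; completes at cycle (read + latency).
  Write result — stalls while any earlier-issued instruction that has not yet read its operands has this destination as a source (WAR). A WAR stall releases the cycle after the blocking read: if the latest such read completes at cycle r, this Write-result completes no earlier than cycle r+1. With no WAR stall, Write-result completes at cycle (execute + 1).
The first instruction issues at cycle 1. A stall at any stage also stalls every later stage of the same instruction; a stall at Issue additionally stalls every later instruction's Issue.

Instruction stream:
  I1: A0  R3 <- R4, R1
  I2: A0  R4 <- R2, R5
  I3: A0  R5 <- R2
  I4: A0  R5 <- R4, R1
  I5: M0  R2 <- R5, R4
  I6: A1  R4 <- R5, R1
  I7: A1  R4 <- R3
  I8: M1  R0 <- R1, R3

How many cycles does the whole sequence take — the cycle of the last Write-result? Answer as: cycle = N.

c1: I1 issues→A0
c2: I1 reads
c3: I1 exec-done
c4: I1 writes R3
c5: I2 issues→A0
c6: I2 reads
c7: I2 exec-done
c8: I2 writes R4
c9: I3 issues→A0
c10: I3 reads
c11: I3 exec-done
c12: I3 writes R5
c13: I4 issues→A0
c14: I4 reads · I5 issues→M0
c15: I4 exec-done · I6 issues→A1
c16: I4 writes R5
c17: I5 reads · I6 reads
c19: I6 exec-done
c20: I6 writes R4
c21: I7 issues→A1
c22: I5 exec-done · I7 reads · I8 issues→M1
c23: I5 writes R2 · I8 reads
c24: I7 exec-done
c25: I7 writes R4
c28: I8 exec-done
c29: I8 writes R0

cycle = 29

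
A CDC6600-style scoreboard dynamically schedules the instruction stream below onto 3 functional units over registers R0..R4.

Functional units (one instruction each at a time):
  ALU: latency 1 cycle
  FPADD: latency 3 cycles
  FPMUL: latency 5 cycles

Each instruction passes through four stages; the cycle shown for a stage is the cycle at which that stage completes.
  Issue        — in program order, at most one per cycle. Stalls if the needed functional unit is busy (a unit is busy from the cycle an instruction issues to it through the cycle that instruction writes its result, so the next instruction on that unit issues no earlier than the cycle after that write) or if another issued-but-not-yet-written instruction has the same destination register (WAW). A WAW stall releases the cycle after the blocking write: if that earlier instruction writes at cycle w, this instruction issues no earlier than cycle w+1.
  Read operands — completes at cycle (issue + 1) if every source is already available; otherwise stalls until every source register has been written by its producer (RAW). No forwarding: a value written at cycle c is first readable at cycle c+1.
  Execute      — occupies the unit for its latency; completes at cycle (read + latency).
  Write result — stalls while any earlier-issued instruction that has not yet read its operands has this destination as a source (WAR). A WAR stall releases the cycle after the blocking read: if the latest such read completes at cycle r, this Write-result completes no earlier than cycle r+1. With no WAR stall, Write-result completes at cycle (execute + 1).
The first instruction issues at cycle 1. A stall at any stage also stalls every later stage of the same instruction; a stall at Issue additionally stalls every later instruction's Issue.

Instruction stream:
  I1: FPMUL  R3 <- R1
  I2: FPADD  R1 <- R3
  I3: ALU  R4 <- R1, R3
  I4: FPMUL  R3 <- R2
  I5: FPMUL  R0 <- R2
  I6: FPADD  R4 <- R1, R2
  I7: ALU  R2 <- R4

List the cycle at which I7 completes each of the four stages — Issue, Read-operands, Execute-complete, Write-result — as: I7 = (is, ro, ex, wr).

c1: I1 issues→FPMUL
c2: I1 reads | I2 issues→FPADD
c3: I3 issues→ALU
c7: I1 exec-done
c8: I1 writes R3
c9: I2 reads | I4 issues→FPMUL
c10: I4 reads
c12: I2 exec-done
c13: I2 writes R1
c14: I3 reads
c15: I3 exec-done | I4 exec-done
c16: I3 writes R4 | I4 writes R3
c17: I5 issues→FPMUL
c18: I5 reads | I6 issues→FPADD
c19: I6 reads | I7 issues→ALU
c22: I6 exec-done
c23: I5 exec-done | I6 writes R4
c24: I5 writes R0 | I7 reads
c25: I7 exec-done
c26: I7 writes R2

I7 = (19, 24, 25, 26)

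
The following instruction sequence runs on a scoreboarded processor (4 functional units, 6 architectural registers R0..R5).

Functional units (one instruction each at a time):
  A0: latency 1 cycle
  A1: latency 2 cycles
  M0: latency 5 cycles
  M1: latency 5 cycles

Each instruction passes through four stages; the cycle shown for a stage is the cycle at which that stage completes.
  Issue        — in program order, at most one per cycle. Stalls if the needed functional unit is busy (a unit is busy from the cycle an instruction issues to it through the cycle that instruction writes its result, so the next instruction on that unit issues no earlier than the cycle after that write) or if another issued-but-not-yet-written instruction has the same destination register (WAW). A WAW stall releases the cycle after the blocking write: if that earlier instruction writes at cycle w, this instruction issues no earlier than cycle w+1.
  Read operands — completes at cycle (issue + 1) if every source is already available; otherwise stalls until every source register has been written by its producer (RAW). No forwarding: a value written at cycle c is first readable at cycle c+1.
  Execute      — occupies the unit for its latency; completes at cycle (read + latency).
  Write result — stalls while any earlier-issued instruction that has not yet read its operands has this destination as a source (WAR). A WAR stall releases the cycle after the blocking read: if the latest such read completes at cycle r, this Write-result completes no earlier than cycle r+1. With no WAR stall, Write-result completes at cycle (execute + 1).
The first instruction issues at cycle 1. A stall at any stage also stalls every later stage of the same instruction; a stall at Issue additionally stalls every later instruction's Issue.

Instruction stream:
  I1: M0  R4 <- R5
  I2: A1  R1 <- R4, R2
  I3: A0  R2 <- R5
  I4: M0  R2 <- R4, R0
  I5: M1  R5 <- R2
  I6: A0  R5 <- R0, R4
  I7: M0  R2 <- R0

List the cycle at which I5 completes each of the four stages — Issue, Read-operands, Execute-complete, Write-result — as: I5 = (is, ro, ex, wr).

I5 = (12, 19, 24, 25)

cycle 1: I1 dispatched to M0
cycle 2: I1 operands ready · I2 dispatched to A1
cycle 3: I3 dispatched to A0
cycle 4: I3 operands ready
cycle 5: I3 complete
cycle 7: I1 complete
cycle 8: R4←I1
cycle 9: I2 operands ready
cycle 10: R2←I3
cycle 11: I2 complete · I4 dispatched to M0
cycle 12: R1←I2 · I4 operands ready · I5 dispatched to M1
cycle 17: I4 complete
cycle 18: R2←I4
cycle 19: I5 operands ready
cycle 24: I5 complete
cycle 25: R5←I5
cycle 26: I6 dispatched to A0
cycle 27: I6 operands ready · I7 dispatched to M0
cycle 28: I6 complete · I7 operands ready
cycle 29: R5←I6
cycle 33: I7 complete
cycle 34: R2←I7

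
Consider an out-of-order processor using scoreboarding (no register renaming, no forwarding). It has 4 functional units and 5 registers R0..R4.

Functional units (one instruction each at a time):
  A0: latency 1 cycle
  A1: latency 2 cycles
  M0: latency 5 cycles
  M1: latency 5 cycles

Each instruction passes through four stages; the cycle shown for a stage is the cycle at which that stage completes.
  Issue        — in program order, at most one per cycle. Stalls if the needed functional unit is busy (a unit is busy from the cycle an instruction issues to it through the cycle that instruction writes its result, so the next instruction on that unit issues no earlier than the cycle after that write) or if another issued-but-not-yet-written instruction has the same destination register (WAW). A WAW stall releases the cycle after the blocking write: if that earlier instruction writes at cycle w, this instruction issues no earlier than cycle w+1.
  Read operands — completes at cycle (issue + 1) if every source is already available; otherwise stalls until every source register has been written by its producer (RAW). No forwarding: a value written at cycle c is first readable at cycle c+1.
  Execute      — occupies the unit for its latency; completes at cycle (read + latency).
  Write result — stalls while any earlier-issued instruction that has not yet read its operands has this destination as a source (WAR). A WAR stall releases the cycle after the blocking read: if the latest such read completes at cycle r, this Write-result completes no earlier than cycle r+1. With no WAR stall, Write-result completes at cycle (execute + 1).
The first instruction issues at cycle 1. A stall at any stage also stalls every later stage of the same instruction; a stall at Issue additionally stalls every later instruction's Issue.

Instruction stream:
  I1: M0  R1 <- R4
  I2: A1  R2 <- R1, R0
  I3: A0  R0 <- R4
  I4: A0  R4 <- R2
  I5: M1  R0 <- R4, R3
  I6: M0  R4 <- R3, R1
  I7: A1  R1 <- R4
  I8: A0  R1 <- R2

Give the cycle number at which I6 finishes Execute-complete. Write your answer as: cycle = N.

cycle = 22

[I1] 1/2/7/8
[I2] 2/9/11/12  (RAW R1: wait I1 write@8)
[I3] 3/4/5/10  (WAR R0: wait I2 read@9)
[I4] 11/13/14/15  (struct: A0 busy until I3 writes@10; RAW R2: wait I2 write@12)
[I5] 12/16/21/22  (RAW R4: wait I4 write@15)
[I6] 16/17/22/23  (WAW R4: wait I4 write@15)
[I7] 17/24/26/27  (RAW R4: wait I6 write@23)
[I8] 28/29/30/31  (WAW R1: wait I7 write@27)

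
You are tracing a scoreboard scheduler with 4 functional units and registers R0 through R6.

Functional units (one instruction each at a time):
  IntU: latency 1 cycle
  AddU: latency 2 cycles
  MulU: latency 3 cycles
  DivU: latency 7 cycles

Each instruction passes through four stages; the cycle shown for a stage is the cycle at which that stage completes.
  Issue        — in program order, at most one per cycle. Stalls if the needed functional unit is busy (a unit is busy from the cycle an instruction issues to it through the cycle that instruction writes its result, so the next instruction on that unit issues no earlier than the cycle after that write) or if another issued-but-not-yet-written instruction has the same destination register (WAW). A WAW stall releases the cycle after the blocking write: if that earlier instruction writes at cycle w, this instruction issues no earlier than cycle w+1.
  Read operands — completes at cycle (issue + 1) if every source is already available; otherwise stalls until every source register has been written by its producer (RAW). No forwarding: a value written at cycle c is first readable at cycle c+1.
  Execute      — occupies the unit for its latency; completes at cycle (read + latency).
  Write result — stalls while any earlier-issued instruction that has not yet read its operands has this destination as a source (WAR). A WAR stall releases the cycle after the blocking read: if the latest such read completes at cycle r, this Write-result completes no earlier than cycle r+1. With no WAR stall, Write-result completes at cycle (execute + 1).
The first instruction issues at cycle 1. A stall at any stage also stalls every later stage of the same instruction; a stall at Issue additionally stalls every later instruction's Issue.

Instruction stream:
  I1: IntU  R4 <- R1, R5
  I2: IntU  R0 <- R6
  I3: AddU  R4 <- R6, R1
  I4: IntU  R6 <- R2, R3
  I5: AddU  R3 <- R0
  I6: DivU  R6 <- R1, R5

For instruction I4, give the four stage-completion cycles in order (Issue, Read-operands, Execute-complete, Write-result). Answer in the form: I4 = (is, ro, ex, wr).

[1] I1 issues→IntU
[2] I1 reads
[3] I1 exec-done
[4] I1 writes R4
[5] I2 issues→IntU
[6] I2 reads · I3 issues→AddU
[7] I2 exec-done · I3 reads
[8] I2 writes R0
[9] I3 exec-done · I4 issues→IntU
[10] I3 writes R4 · I4 reads
[11] I4 exec-done · I5 issues→AddU
[12] I4 writes R6 · I5 reads
[13] I6 issues→DivU
[14] I5 exec-done · I6 reads
[15] I5 writes R3
[21] I6 exec-done
[22] I6 writes R6

I4 = (9, 10, 11, 12)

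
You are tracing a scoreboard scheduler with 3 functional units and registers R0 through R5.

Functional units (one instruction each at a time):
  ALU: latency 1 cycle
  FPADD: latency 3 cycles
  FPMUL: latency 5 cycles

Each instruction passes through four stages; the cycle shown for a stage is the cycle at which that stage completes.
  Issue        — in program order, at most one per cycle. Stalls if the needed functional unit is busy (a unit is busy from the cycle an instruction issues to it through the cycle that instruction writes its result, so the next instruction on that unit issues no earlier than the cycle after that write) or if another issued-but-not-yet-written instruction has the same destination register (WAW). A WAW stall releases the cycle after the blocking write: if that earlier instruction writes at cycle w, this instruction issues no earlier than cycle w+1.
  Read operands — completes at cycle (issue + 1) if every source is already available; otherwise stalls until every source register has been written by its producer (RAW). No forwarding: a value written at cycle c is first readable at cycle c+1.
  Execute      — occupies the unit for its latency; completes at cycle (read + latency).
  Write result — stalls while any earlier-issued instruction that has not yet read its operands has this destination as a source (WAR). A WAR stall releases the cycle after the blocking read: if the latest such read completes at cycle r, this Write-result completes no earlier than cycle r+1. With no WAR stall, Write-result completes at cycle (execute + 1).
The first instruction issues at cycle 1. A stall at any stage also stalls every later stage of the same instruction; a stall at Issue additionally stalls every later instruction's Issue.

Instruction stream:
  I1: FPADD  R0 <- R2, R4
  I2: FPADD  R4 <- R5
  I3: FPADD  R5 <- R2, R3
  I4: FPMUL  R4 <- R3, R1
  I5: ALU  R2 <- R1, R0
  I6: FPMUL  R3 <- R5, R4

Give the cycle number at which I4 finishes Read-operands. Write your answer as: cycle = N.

cycle = 15

[1] I1 issues→FPADD
[2] I1 reads
[5] I1 exec-done
[6] I1 writes R0
[7] I2 issues→FPADD
[8] I2 reads
[11] I2 exec-done
[12] I2 writes R4
[13] I3 issues→FPADD
[14] I3 reads; I4 issues→FPMUL
[15] I4 reads; I5 issues→ALU
[16] I5 reads
[17] I3 exec-done; I5 exec-done
[18] I3 writes R5; I5 writes R2
[20] I4 exec-done
[21] I4 writes R4
[22] I6 issues→FPMUL
[23] I6 reads
[28] I6 exec-done
[29] I6 writes R3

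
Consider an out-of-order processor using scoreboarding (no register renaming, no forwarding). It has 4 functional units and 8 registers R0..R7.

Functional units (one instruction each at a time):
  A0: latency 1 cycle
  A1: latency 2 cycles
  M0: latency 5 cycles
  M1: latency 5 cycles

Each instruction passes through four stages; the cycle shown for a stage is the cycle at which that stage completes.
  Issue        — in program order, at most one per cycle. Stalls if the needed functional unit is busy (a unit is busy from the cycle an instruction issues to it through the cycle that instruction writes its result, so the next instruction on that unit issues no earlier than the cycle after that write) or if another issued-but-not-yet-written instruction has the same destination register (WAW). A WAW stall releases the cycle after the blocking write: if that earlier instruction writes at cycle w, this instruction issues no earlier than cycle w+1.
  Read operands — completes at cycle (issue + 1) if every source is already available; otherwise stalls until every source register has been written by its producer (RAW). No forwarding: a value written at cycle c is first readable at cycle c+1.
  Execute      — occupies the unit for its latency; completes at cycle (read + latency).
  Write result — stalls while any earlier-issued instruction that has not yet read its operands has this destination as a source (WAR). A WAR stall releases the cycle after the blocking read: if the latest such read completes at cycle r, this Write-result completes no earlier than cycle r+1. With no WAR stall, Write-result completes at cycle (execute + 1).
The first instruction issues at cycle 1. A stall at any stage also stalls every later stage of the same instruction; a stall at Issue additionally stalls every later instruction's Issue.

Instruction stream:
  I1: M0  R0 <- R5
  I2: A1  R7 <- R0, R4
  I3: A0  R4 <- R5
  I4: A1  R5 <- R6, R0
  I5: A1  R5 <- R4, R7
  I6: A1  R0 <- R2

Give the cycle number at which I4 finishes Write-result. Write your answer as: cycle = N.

cycle = 17

I1 -> (1, 2, 7, 8)
I2 -> (2, 9, 11, 12)  // RAW R0: wait I1 write@8
I3 -> (3, 4, 5, 10)  // WAR R4: wait I2 read@9
I4 -> (13, 14, 16, 17)  // struct: A1 busy until I2 writes@12
I5 -> (18, 19, 21, 22)  // struct: A1 busy until I4 writes@17
I6 -> (23, 24, 26, 27)  // struct: A1 busy until I5 writes@22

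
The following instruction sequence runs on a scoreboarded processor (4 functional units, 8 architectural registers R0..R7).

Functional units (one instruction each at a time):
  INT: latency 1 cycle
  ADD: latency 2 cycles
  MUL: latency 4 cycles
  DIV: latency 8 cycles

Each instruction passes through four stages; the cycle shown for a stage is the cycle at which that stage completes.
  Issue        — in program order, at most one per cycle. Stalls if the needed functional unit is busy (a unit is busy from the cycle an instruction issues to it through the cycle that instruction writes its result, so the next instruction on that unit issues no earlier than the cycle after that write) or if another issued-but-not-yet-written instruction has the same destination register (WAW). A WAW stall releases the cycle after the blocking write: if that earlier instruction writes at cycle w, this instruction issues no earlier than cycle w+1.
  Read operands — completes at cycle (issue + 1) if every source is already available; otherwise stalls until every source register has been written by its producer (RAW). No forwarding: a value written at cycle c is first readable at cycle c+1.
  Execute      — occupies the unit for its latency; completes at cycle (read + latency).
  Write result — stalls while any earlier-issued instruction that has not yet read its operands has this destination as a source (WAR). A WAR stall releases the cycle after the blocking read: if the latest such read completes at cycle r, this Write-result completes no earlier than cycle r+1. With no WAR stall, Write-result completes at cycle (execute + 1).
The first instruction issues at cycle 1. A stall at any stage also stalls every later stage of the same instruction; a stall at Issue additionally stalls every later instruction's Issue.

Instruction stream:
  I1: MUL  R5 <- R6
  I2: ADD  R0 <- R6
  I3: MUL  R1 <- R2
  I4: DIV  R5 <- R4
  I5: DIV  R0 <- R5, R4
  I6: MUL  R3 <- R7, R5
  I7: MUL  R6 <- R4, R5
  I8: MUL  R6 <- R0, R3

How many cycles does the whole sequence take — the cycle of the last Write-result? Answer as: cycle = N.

cycle = 41

c1: issue I1 (MUL)
c2: I1 read-ops; issue I2 (ADD)
c3: I2 read-ops
c5: I2 finished on ADD
c6: I1 finished on MUL; I2→R0
c7: I1→R5
c8: issue I3 (MUL)
c9: I3 read-ops; issue I4 (DIV)
c10: I4 read-ops
c13: I3 finished on MUL
c14: I3→R1
c18: I4 finished on DIV
c19: I4→R5
c20: issue I5 (DIV)
c21: I5 read-ops; issue I6 (MUL)
c22: I6 read-ops
c26: I6 finished on MUL
c27: I6→R3
c28: issue I7 (MUL)
c29: I5 finished on DIV; I7 read-ops
c30: I5→R0
c33: I7 finished on MUL
c34: I7→R6
c35: issue I8 (MUL)
c36: I8 read-ops
c40: I8 finished on MUL
c41: I8→R6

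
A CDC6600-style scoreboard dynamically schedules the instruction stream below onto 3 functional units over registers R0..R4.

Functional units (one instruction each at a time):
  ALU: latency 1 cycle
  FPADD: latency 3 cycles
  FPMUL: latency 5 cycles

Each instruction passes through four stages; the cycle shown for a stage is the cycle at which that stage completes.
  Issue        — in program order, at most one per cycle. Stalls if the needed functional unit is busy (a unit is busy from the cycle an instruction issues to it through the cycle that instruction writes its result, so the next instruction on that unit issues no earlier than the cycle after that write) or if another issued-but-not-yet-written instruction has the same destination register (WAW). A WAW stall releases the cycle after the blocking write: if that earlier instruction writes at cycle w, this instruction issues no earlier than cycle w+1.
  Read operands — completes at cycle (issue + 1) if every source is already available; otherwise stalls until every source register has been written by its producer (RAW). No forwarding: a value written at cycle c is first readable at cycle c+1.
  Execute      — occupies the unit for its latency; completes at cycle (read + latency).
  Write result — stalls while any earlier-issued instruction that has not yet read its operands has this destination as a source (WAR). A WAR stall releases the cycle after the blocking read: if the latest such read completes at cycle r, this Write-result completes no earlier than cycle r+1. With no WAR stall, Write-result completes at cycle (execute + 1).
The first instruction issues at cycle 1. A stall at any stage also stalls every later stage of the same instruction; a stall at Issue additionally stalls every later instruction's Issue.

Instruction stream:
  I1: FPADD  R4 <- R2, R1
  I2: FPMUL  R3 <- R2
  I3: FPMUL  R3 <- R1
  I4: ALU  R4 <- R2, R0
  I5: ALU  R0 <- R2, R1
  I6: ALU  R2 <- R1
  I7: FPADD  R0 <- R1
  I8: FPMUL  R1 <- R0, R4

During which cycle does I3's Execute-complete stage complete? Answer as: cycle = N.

cycle = 16

I1  is:1  ro:2  ex:5  wr:6
I2  is:2  ro:3  ex:8  wr:9
I3  is:10  ro:11  ex:16  wr:17  — struct: FPMUL busy until I2 writes@9
I4  is:11  ro:12  ex:13  wr:14
I5  is:15  ro:16  ex:17  wr:18  — struct: ALU busy until I4 writes@14
I6  is:19  ro:20  ex:21  wr:22  — struct: ALU busy until I5 writes@18
I7  is:20  ro:21  ex:24  wr:25
I8  is:21  ro:26  ex:31  wr:32  — RAW R0: wait I7 write@25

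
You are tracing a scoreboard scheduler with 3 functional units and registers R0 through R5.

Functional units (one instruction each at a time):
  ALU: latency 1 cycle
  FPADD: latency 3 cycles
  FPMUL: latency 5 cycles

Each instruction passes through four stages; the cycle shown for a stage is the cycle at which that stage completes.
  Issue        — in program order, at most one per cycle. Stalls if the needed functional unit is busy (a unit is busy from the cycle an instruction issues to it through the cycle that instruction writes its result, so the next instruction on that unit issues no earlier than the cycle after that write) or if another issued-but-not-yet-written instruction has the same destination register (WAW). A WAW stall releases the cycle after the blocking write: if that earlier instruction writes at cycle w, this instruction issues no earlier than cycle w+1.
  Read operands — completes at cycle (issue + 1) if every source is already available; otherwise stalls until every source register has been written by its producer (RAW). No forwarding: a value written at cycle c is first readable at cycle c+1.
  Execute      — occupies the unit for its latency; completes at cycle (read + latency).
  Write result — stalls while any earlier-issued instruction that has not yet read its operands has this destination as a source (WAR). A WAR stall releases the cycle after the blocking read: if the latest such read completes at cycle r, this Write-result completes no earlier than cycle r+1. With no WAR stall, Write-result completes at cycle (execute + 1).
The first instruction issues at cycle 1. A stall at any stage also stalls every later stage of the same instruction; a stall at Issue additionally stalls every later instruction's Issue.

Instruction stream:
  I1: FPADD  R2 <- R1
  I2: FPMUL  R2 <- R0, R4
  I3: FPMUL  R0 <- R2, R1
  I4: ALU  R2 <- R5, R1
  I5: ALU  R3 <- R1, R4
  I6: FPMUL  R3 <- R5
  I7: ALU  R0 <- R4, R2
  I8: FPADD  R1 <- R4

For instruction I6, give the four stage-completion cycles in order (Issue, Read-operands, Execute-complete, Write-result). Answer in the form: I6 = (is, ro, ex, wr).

I6 = (24, 25, 30, 31)

t=1  issue I1 (FPADD)
t=2  I1 read-ops
t=5  I1 finished on FPADD
t=6  I1→R2
t=7  issue I2 (FPMUL)
t=8  I2 read-ops
t=13  I2 finished on FPMUL
t=14  I2→R2
t=15  issue I3 (FPMUL)
t=16  I3 read-ops, issue I4 (ALU)
t=17  I4 read-ops
t=18  I4 finished on ALU
t=19  I4→R2
t=20  issue I5 (ALU)
t=21  I3 finished on FPMUL, I5 read-ops
t=22  I3→R0, I5 finished on ALU
t=23  I5→R3
t=24  issue I6 (FPMUL)
t=25  I6 read-ops, issue I7 (ALU)
t=26  I7 read-ops, issue I8 (FPADD)
t=27  I7 finished on ALU, I8 read-ops
t=28  I7→R0
t=30  I6 finished on FPMUL, I8 finished on FPADD
t=31  I6→R3, I8→R1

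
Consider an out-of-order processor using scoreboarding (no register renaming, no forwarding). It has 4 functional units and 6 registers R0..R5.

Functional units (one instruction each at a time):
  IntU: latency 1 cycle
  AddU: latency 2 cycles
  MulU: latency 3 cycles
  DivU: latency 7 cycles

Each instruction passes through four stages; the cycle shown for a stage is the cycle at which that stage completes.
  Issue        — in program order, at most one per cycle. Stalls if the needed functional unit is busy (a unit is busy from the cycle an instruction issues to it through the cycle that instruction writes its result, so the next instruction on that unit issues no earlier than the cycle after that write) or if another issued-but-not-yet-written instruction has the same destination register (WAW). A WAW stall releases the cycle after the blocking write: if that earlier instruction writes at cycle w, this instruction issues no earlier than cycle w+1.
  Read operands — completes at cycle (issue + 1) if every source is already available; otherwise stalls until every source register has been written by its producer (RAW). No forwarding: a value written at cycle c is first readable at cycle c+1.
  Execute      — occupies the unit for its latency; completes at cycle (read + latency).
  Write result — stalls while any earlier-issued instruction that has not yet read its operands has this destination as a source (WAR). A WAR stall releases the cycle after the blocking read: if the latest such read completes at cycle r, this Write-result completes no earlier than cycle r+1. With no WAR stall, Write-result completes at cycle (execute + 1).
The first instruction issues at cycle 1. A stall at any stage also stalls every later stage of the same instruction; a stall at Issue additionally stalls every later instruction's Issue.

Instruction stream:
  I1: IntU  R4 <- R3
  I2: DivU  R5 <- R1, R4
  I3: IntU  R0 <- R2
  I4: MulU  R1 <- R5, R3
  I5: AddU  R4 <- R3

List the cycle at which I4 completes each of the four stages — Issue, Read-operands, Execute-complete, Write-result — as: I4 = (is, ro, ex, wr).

I4 = (6, 14, 17, 18)

t=1  I1→IntU
t=2  I1 RO, I2→DivU
t=3  I1 EX
t=4  I1 WR R4
t=5  I2 RO, I3→IntU
t=6  I3 RO, I4→MulU
t=7  I3 EX, I5→AddU
t=8  I3 WR R0, I5 RO
t=10  I5 EX
t=11  I5 WR R4
t=12  I2 EX
t=13  I2 WR R5
t=14  I4 RO
t=17  I4 EX
t=18  I4 WR R1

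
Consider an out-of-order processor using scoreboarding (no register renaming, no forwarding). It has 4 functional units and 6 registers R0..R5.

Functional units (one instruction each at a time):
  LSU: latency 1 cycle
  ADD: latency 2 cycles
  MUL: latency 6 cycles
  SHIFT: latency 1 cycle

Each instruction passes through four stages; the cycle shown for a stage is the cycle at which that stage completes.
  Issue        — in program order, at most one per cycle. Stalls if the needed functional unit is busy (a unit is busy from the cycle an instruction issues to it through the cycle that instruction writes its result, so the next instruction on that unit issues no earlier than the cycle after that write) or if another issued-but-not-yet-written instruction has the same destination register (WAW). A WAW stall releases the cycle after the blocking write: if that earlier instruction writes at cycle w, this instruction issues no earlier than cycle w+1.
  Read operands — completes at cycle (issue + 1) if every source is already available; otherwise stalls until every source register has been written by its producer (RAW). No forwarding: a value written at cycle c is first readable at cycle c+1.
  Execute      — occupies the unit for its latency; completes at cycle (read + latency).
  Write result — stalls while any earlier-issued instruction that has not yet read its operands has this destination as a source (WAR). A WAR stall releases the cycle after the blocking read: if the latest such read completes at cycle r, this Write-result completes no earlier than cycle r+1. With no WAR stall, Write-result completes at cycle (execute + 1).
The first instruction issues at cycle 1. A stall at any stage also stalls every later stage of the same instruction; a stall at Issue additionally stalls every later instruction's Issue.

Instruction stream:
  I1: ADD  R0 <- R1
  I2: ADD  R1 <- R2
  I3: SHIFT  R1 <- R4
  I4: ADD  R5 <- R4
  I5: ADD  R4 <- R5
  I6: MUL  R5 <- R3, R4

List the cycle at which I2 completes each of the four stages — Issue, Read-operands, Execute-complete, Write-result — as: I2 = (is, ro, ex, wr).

c1: I1 dispatched to ADD
c2: I1 operands ready
c4: I1 complete
c5: R0←I1
c6: I2 dispatched to ADD
c7: I2 operands ready
c9: I2 complete
c10: R1←I2
c11: I3 dispatched to SHIFT
c12: I3 operands ready · I4 dispatched to ADD
c13: I3 complete · I4 operands ready
c14: R1←I3
c15: I4 complete
c16: R5←I4
c17: I5 dispatched to ADD
c18: I5 operands ready · I6 dispatched to MUL
c20: I5 complete
c21: R4←I5
c22: I6 operands ready
c28: I6 complete
c29: R5←I6

I2 = (6, 7, 9, 10)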